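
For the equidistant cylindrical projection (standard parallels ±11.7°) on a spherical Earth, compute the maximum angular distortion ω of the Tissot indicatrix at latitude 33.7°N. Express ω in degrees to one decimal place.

9.3°

In the equirectangular projection with standard parallel φ₀ = 11.7° (x = Rλ cos φ₀, y = Rφ), meridians are true-scale (h = 1) and the parallel scale is k = cos φ₀ / cos φ.
At 33.7°: h = 1.000, k = 1.177; principal scales a = 1.177, b = 1.000.
sin(ω/2) = (a − b)/(a + b) = 0.1770/2.177 = 0.08131, so ω = 2 arcsin(0.08131) ≈ 9.3°.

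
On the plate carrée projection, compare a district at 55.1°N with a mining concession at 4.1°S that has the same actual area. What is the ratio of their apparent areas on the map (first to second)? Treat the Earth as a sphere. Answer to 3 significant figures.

Plate carrée maps x = Rλ, y = Rφ. The meridian scale is h = 1 and the parallel scale is k = 1/cos φ = sec φ.
Areal scale at 55.1°: h·k = 1.000 × 1.748 = 1.748.
Areal scale at 4.1°: h·k = 1.000 × 1.003 = 1.003.
Ratio = 1.748/1.003 ≈ 1.74.

1.74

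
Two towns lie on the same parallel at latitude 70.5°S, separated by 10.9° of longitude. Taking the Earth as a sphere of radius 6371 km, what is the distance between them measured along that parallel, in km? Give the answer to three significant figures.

Arc length along a parallel = R cos φ · Δλ (with Δλ in radians).
= 6371 × cos 70.5° × (10.9° × π/180) = 6371 × 0.3338 × 0.1902 ≈ 405 km.

405 km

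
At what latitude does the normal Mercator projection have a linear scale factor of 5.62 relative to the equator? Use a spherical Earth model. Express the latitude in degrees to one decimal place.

Mercator scale is k = sec φ = 1/cos φ.
1/cos φ = 5.62  ⇒  cos φ = 0.1779  ⇒  φ = arccos(0.1779) ≈ 79.8°.

79.8°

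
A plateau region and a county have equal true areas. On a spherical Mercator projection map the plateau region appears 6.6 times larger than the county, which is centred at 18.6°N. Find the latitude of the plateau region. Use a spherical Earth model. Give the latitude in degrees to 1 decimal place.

68.4°

On Mercator, (apparent₁)/(apparent₂) = sec²φ₁ / sec²φ₂ when true areas are equal.
cos²φ₂ / cos²φ₁ = 6.6  ⇒  cos φ₁ = cos 18.6° / √6.6 = 0.9478/2.569 = 0.3689.
φ₁ = arccos(0.3689) ≈ 68.4°.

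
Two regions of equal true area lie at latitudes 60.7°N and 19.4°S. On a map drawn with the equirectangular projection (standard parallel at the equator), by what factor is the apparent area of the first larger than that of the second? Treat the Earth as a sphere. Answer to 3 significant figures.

In the plate carrée (x = Rλ, y = Rφ), meridians are true-scale (h = 1) and parallels are stretched by k = sec φ.
Areal scale at 60.7°: h·k = 1.000 × 2.043 = 2.043.
Areal scale at 19.4°: h·k = 1.000 × 1.060 = 1.060.
Ratio = 2.043/1.060 ≈ 1.93.

1.93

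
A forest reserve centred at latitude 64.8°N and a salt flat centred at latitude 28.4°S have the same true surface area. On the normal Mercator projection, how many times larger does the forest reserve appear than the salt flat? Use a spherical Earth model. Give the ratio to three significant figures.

4.27

Mercator areal scale is sec²φ.
At 64.8°: sec²(64.8°) = 1/0.4258² = 5.516.
At 28.4°: sec²(28.4°) = 1/0.8796² = 1.292.
Ratio = 5.516/1.292 = cos²(28.4°)/cos²(64.8°) ≈ 4.27.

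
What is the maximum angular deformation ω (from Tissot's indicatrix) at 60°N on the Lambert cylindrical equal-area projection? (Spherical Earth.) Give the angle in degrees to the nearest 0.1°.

73.7°

The Lambert cylindrical equal-area projection is the cylindrical equal-area projection with its standard parallel at the equator (φ₀ = 0). Cylindrical equal-area (φ₀ = 0°): h = cos φ / cos 0° along meridians, k = cos 0° / cos φ along parallels; h·k = 1.
At 60°: h = 0.5000, k = 2.000; principal scales a = 2.000, b = 0.5000.
sin(ω/2) = (a − b)/(a + b) = 1.500/2.500 = 0.6000, so ω = 2 arcsin(0.6000) ≈ 73.7°.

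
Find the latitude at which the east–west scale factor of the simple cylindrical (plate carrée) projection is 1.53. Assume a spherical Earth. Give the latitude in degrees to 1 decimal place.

49.2°

Plate carrée: h = 1, k = sec φ along parallels.
sec φ = 1.53  ⇒  cos φ = 0.6536  ⇒  φ ≈ 49.2°.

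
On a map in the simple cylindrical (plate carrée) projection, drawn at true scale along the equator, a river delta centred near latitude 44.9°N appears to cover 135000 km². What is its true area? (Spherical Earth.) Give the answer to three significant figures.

For the equirectangular projection with φ₀ = 0 (plate carrée), h = 1 along meridians and k = sec φ along parallels.
Areal scale = h·k = 1 × sec φ; at 44.9°, h = 1.000, k = 1.412, so h·k = 1.412.
True area = apparent / (areal scale) = 135000 / 1.412 ≈ 95600 km².

95600 km²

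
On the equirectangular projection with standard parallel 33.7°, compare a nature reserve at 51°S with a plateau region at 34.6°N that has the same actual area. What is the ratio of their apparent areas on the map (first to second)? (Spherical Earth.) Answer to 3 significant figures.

With standard parallel φ₀ = 33.7°, the equirectangular projection gives x = Rλ cos φ₀, y = Rφ, so h = 1 and k = cos 33.7° / cos φ.
Areal scale at 51°: h·k = 1.000 × 1.322 = 1.322.
Areal scale at 34.6°: h·k = 1.000 × 1.011 = 1.011.
Ratio = 1.322/1.011 ≈ 1.31.

1.31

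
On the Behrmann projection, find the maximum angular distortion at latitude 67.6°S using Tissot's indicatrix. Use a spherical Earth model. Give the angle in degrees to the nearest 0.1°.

85.0°

Behrmann is a cylindrical equal-area projection with standard parallels at ±30°. A cylindrical equal-area projection with standard parallel φ₀ has meridian scale h = cos φ / cos φ₀ and parallel scale k = cos φ₀ / cos φ (so areas are preserved, h·k = 1).
At 67.6°: h = 0.4400, k = 2.273; principal scales a = 2.273, b = 0.4400.
sin(ω/2) = (a − b)/(a + b) = 1.833/2.713 = 0.6756, so ω = 2 arcsin(0.6756) ≈ 85.0°.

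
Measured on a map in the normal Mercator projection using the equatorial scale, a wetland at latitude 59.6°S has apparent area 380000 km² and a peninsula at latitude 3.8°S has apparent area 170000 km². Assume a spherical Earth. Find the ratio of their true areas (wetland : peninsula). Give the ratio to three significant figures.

Since Mercator area scale is 1/cos²φ, the true area equals the apparent area multiplied by cos²φ.
True area of wetland: 380000 × cos²(59.6°) = 380000 × 0.2561 = 97310 km².
True area of peninsula: 170000 × cos²(3.8°) = 170000 × 0.9956 = 169300 km².
Ratio = 97310 / 169300 ≈ 0.575.

0.575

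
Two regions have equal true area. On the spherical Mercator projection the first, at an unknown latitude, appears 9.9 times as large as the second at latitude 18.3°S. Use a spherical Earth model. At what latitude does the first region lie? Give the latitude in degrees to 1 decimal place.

On Mercator, (apparent₁)/(apparent₂) = sec²φ₁ / sec²φ₂ when true areas are equal.
cos²φ₂ / cos²φ₁ = 9.9  ⇒  cos φ₁ = cos 18.3° / √9.9 = 0.9494/3.146 = 0.3017.
φ₁ = arccos(0.3017) ≈ 72.4°.

72.4°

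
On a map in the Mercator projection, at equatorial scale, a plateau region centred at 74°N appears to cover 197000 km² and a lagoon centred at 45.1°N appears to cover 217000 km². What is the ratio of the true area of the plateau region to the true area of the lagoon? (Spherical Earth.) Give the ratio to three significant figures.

0.138

On Mercator the areal scale is sec²φ, so true area = apparent × cos²φ.
True area of plateau region: 197000 × cos²(74°) = 197000 × 0.07598 = 14970 km².
True area of lagoon: 217000 × cos²(45.1°) = 217000 × 0.4983 = 108100 km².
Ratio = 14970 / 108100 ≈ 0.138.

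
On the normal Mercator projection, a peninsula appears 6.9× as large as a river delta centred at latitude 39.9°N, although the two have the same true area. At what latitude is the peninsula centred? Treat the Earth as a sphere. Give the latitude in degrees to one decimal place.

73.0°

For equal true areas on Mercator, apparent areas scale as sec²φ, so the ratio is cos²φ₂ / cos²φ₁.
cos²φ₂ / cos²φ₁ = 6.9  ⇒  cos φ₁ = cos 39.9° / √6.9 = 0.7672/2.627 = 0.2921.
φ₁ = arccos(0.2921) ≈ 73.0°.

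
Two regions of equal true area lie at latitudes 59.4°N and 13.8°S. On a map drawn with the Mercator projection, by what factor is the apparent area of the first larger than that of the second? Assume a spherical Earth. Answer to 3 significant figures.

3.64

On Mercator, area is exaggerated by sec²φ = 1/cos²φ.
At 59.4°: sec²(59.4°) = 1/0.5090² = 3.859.
At 13.8°: sec²(13.8°) = 1/0.9711² = 1.060.
Ratio = 3.859/1.060 = cos²(13.8°)/cos²(59.4°) ≈ 3.64.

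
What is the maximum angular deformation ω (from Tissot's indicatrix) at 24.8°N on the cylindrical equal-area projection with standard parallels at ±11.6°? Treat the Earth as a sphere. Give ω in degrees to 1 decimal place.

A cylindrical equal-area projection with standard parallel φ₀ has meridian scale h = cos φ / cos φ₀ and parallel scale k = cos φ₀ / cos φ (so areas are preserved, h·k = 1).
At 24.8°: h = 0.9267, k = 1.079; principal scales a = 1.079, b = 0.9267.
sin(ω/2) = (a − b)/(a + b) = 0.1524/2.006 = 0.07597, so ω = 2 arcsin(0.07597) ≈ 8.7°.

8.7°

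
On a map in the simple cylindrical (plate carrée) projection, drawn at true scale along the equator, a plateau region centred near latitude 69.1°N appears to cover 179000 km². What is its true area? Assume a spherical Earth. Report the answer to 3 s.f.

For the equirectangular projection with φ₀ = 0 (plate carrée), h = 1 along meridians and k = sec φ along parallels.
Areal scale = h·k = 1 × sec φ; at 69.1°, h = 1.000, k = 2.803, so h·k = 2.803.
True area = apparent / (areal scale) = 179000 / 2.803 ≈ 63900 km².

63900 km²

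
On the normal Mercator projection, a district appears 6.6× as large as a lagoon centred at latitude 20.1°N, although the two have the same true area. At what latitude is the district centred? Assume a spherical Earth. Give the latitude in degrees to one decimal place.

Mercator areal scale is sec²φ, so apparent-area ratio = sec²φ₁ / sec²φ₂ = cos²φ₂ / cos²φ₁.
cos²φ₂ / cos²φ₁ = 6.6  ⇒  cos φ₁ = cos 20.1° / √6.6 = 0.9391/2.569 = 0.3655.
φ₁ = arccos(0.3655) ≈ 68.6°.

68.6°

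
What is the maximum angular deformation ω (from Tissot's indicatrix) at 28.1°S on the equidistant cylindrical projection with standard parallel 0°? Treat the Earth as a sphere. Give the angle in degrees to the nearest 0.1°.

In the plate carrée (x = Rλ, y = Rφ), meridians are true-scale (h = 1) and parallels are stretched by k = sec φ.
At 28.1°: h = 1.000, k = 1.134; principal scales a = 1.134, b = 1.000.
sin(ω/2) = (a − b)/(a + b) = 0.1336/2.134 = 0.06263, so ω = 2 arcsin(0.06263) ≈ 7.2°.

7.2°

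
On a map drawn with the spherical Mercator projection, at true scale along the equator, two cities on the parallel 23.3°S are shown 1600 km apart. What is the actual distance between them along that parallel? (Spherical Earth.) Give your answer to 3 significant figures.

Mercator is conformal, so the point scale is isotropic: h = k = sec φ = 1/cos φ.
Along the parallel at 23.3°, map distances are exaggerated by k = sec 23.3° = 1.089.
True distance = 1600 / 1.089 = 1600 × cos 23.3° ≈ 1470 km.

1470 km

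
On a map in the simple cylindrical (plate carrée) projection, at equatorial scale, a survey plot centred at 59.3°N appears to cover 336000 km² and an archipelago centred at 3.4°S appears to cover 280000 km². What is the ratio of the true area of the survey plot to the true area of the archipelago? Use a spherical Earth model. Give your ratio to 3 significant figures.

0.614

On the plate carrée, areal scale = h·k = 1 × sec φ, so true area = apparent × cos φ.
True area of survey plot: 336000 × cos(59.3°) = 336000 × 0.5105 = 171500 km².
True area of archipelago: 280000 × cos(3.4°) = 280000 × 0.9982 = 279500 km².
Ratio = 171500 / 279500 ≈ 0.614.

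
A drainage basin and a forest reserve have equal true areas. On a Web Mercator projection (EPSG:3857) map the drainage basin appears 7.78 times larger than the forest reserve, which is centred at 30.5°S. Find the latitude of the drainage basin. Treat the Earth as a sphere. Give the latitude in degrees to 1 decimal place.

72.0°

Mercator areal scale is sec²φ, so apparent-area ratio = sec²φ₁ / sec²φ₂ = cos²φ₂ / cos²φ₁.
cos²φ₂ / cos²φ₁ = 7.78  ⇒  cos φ₁ = cos 30.5° / √7.78 = 0.8616/2.789 = 0.3089.
φ₁ = arccos(0.3089) ≈ 72.0°.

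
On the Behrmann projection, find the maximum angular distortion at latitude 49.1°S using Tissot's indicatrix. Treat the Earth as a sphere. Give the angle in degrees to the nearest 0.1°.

The Behrmann projection is cylindrical equal-area with φ₀ = 30°. Cylindrical equal-area (φ₀ = 30°): h = cos φ / cos 30° along meridians, k = cos 30° / cos φ along parallels; h·k = 1.
At 49.1°: h = 0.7560, k = 1.323; principal scales a = 1.323, b = 0.7560.
sin(ω/2) = (a − b)/(a + b) = 0.5667/2.079 = 0.2726, so ω = 2 arcsin(0.2726) ≈ 31.6°.

31.6°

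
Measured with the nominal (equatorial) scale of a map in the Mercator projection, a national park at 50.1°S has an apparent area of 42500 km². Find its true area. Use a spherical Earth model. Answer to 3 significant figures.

17500 km²

Mercator is conformal, so the point scale is isotropic: h = k = sec φ = 1/cos φ.
Areal scale = k² = sec²φ = 1/cos²(50.1°) = 1/0.6414² = 2.430.
True area = apparent / (areal scale) = 42500 / 2.430 ≈ 17500 km².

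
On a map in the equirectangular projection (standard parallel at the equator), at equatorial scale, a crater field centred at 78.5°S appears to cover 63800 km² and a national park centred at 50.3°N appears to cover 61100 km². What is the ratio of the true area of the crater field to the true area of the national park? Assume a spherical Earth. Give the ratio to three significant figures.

0.326

On the plate carrée, areal scale = h·k = 1 × sec φ, so true area = apparent × cos φ.
True area of crater field: 63800 × cos(78.5°) = 63800 × 0.1994 = 12720 km².
True area of national park: 61100 × cos(50.3°) = 61100 × 0.6388 = 39030 km².
Ratio = 12720 / 39030 ≈ 0.326.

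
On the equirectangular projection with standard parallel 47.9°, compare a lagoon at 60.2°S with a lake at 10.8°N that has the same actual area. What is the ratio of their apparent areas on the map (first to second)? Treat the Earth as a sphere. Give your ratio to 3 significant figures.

In the equirectangular projection with standard parallel φ₀ = 47.9° (x = Rλ cos φ₀, y = Rφ), meridians are true-scale (h = 1) and the parallel scale is k = cos φ₀ / cos φ.
Areal scale at 60.2°: h·k = 1.000 × 1.349 = 1.349.
Areal scale at 10.8°: h·k = 1.000 × 0.6825 = 0.6825.
Ratio = 1.349/0.6825 ≈ 1.98.

1.98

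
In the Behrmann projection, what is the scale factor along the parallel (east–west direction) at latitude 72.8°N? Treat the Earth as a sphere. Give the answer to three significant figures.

2.93

The Behrmann projection is cylindrical equal-area with φ₀ = 30°. A cylindrical equal-area projection with standard parallel φ₀ has meridian scale h = cos φ / cos φ₀ and parallel scale k = cos φ₀ / cos φ (so areas are preserved, h·k = 1).
k = cos 30° / cos 72.8° = 0.8660/0.2957 = 2.929.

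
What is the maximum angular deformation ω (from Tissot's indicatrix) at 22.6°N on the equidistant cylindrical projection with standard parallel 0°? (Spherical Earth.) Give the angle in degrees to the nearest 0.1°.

4.6°

In the plate carrée (x = Rλ, y = Rφ), meridians are true-scale (h = 1) and parallels are stretched by k = sec φ.
At 22.6°: h = 1.000, k = 1.083; principal scales a = 1.083, b = 1.000.
sin(ω/2) = (a − b)/(a + b) = 0.08318/2.083 = 0.03993, so ω = 2 arcsin(0.03993) ≈ 4.6°.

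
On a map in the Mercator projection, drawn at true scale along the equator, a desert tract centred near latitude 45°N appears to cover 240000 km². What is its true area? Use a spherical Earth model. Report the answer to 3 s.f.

Mercator is conformal, so the point scale is isotropic: h = k = sec φ = 1/cos φ.
Areal scale = k² = sec²φ = 1/cos²(45°) = 1/0.7071² = 2.000.
True area = apparent / (areal scale) = 240000 / 2.000 ≈ 120000 km².

120000 km²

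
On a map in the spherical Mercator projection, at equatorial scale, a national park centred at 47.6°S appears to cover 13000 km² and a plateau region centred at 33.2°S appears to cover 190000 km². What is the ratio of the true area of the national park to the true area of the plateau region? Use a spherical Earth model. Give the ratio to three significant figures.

Mercator's areal exaggeration is sec²φ; hence true area = (apparent area) · cos²φ.
True area of national park: 13000 × cos²(47.6°) = 13000 × 0.4547 = 5911 km².
True area of plateau region: 190000 × cos²(33.2°) = 190000 × 0.7002 = 133000 km².
Ratio = 5911 / 133000 ≈ 0.0444.

0.0444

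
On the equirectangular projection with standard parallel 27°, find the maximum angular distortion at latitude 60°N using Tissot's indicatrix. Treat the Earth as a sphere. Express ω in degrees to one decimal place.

32.7°

With standard parallel φ₀ = 27°, the equirectangular projection gives x = Rλ cos φ₀, y = Rφ, so h = 1 and k = cos 27° / cos φ.
At 60°: h = 1.000, k = 1.782; principal scales a = 1.782, b = 1.000.
sin(ω/2) = (a − b)/(a + b) = 0.7820/2.782 = 0.2811, so ω = 2 arcsin(0.2811) ≈ 32.7°.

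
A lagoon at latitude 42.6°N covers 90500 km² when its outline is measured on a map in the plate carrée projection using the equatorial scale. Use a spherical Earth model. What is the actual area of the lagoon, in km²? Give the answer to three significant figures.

66600 km²

Plate carrée maps x = Rλ, y = Rφ. The meridian scale is h = 1 and the parallel scale is k = 1/cos φ = sec φ.
Areal scale = h·k = 1 × sec φ; at 42.6°, h = 1.000, k = 1.359, so h·k = 1.359.
True area = apparent / (areal scale) = 90500 / 1.359 ≈ 66600 km².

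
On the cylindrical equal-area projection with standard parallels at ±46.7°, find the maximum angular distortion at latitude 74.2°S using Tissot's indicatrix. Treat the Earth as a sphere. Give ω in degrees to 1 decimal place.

93.4°

For cylindrical equal-area with standard parallel φ₀, h = cos φ / cos φ₀ and k = cos φ₀ / cos φ, so h·k = 1.
At 74.2°: h = 0.3970, k = 2.519; principal scales a = 2.519, b = 0.3970.
sin(ω/2) = (a − b)/(a + b) = 2.122/2.916 = 0.7277, so ω = 2 arcsin(0.7277) ≈ 93.4°.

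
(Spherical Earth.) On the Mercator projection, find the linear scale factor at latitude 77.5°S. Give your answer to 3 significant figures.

4.62

For Mercator, h = k = sec φ (a conformal cylindrical projection has a single point scale, 1/cos φ).
k = 1/cos 77.5° = 1/0.2164 = 4.620.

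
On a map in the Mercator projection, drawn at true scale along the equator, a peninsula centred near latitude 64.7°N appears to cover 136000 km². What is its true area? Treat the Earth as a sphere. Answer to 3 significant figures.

24800 km²

Mercator is conformal, so the point scale is isotropic: h = k = sec φ = 1/cos φ.
Areal scale = k² = sec²φ = 1/cos²(64.7°) = 1/0.4274² = 5.475.
True area = apparent / (areal scale) = 136000 / 5.475 ≈ 24800 km².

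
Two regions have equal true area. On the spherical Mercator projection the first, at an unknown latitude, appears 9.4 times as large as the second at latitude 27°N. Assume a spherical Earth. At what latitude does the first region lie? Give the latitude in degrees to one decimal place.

73.1°

For equal true areas on Mercator, apparent areas scale as sec²φ, so the ratio is cos²φ₂ / cos²φ₁.
cos²φ₂ / cos²φ₁ = 9.4  ⇒  cos φ₁ = cos 27° / √9.4 = 0.8910/3.066 = 0.2906.
φ₁ = arccos(0.2906) ≈ 73.1°.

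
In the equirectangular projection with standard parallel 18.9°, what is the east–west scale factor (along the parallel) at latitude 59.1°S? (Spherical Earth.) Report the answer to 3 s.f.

1.84

The equidistant cylindrical projection with φ₀ = 18.9° has h = 1 (meridians true) and k = cos φ₀ / cos φ along parallels.
k = cos 18.9° / cos 59.1° = 0.9461/0.5135 = 1.842.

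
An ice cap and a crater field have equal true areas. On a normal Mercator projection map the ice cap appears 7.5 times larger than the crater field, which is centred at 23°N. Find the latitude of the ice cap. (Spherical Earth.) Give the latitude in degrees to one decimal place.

Mercator areal scale is sec²φ, so apparent-area ratio = sec²φ₁ / sec²φ₂ = cos²φ₂ / cos²φ₁.
cos²φ₂ / cos²φ₁ = 7.5  ⇒  cos φ₁ = cos 23° / √7.5 = 0.9205/2.739 = 0.3361.
φ₁ = arccos(0.3361) ≈ 70.4°.

70.4°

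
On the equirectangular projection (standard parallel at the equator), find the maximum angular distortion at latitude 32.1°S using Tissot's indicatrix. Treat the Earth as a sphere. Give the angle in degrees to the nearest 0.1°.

Plate carrée maps x = Rλ, y = Rφ. The meridian scale is h = 1 and the parallel scale is k = 1/cos φ = sec φ.
At 32.1°: h = 1.000, k = 1.180; principal scales a = 1.180, b = 1.000.
sin(ω/2) = (a − b)/(a + b) = 0.1805/2.180 = 0.08277, so ω = 2 arcsin(0.08277) ≈ 9.5°.

9.5°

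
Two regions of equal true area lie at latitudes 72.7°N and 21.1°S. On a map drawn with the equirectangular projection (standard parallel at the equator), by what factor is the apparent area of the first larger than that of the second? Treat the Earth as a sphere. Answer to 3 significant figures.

In the plate carrée (x = Rλ, y = Rφ), meridians are true-scale (h = 1) and parallels are stretched by k = sec φ.
Areal scale at 72.7°: h·k = 1.000 × 3.363 = 3.363.
Areal scale at 21.1°: h·k = 1.000 × 1.072 = 1.072.
Ratio = 3.363/1.072 ≈ 3.14.

3.14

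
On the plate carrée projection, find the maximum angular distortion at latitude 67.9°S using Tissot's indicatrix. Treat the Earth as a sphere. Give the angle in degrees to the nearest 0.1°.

For the equirectangular projection with φ₀ = 0 (plate carrée), h = 1 along meridians and k = sec φ along parallels.
At 67.9°: h = 1.000, k = 2.658; principal scales a = 2.658, b = 1.000.
sin(ω/2) = (a − b)/(a + b) = 1.658/3.658 = 0.4533, so ω = 2 arcsin(0.4533) ≈ 53.9°.

53.9°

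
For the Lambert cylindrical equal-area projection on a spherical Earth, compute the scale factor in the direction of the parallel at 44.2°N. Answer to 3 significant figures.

1.39

The Lambert cylindrical equal-area projection is the cylindrical equal-area projection with its standard parallel at the equator (φ₀ = 0). For cylindrical equal-area with standard parallel φ₀, h = cos φ / cos φ₀ and k = cos φ₀ / cos φ, so h·k = 1.
k = cos 0° / cos 44.2° = 1.000/0.7169 = 1.395.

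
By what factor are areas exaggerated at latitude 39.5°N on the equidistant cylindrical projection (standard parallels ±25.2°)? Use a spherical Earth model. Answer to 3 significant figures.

In the equirectangular projection with standard parallel φ₀ = 25.2° (x = Rλ cos φ₀, y = Rφ), meridians are true-scale (h = 1) and the parallel scale is k = cos φ₀ / cos φ.
Areal scale = h·k = 1 × cos φ₀ / cos φ; at 39.5°, h = 1.000, k = 1.173, so h·k = 1.173.

1.17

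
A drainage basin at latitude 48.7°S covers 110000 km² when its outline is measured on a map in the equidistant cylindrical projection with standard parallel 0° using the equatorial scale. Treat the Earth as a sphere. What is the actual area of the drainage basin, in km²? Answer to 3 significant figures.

Plate carrée maps x = Rλ, y = Rφ. The meridian scale is h = 1 and the parallel scale is k = 1/cos φ = sec φ.
Areal scale = h·k = 1 × sec φ; at 48.7°, h = 1.000, k = 1.515, so h·k = 1.515.
True area = apparent / (areal scale) = 110000 / 1.515 ≈ 72600 km².

72600 km²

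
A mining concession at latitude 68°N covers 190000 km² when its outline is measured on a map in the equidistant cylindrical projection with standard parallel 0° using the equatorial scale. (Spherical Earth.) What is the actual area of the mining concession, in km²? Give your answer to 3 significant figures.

71200 km²

Plate carrée maps x = Rλ, y = Rφ. The meridian scale is h = 1 and the parallel scale is k = 1/cos φ = sec φ.
Areal scale = h·k = 1 × sec φ; at 68°, h = 1.000, k = 2.669, so h·k = 2.669.
True area = apparent / (areal scale) = 190000 / 2.669 ≈ 71200 km².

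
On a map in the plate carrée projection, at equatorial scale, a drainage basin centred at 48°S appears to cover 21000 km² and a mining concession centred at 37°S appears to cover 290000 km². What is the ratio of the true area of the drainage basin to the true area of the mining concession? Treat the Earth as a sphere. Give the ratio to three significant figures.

0.0607

On the plate carrée, areal scale = h·k = 1 × sec φ, so true area = apparent × cos φ.
True area of drainage basin: 21000 × cos(48°) = 21000 × 0.6691 = 14050 km².
True area of mining concession: 290000 × cos(37°) = 290000 × 0.7986 = 231600 km².
Ratio = 14050 / 231600 ≈ 0.0607.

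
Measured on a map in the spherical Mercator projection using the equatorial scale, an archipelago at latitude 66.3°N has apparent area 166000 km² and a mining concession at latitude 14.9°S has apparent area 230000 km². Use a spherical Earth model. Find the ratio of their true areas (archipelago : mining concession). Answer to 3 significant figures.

0.125

Mercator's areal exaggeration is sec²φ; hence true area = (apparent area) · cos²φ.
True area of archipelago: 166000 × cos²(66.3°) = 166000 × 0.1616 = 26820 km².
True area of mining concession: 230000 × cos²(14.9°) = 230000 × 0.9339 = 214800 km².
Ratio = 26820 / 214800 ≈ 0.125.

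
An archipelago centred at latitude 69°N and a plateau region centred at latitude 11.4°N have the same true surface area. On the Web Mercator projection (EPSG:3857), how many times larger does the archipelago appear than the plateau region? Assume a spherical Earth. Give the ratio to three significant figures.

On Mercator, area is exaggerated by sec²φ = 1/cos²φ.
At 69°: sec²(69°) = 1/0.3584² = 7.786.
At 11.4°: sec²(11.4°) = 1/0.9803² = 1.041.
Ratio = 7.786/1.041 = cos²(11.4°)/cos²(69°) ≈ 7.48.

7.48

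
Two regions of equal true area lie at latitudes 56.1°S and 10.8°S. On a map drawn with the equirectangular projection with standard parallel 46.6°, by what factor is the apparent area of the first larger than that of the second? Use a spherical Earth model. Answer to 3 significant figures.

1.76

With standard parallel φ₀ = 46.6°, the equirectangular projection gives x = Rλ cos φ₀, y = Rφ, so h = 1 and k = cos 46.6° / cos φ.
Areal scale at 56.1°: h·k = 1.000 × 1.232 = 1.232.
Areal scale at 10.8°: h·k = 1.000 × 0.6995 = 0.6995.
Ratio = 1.232/0.6995 ≈ 1.76.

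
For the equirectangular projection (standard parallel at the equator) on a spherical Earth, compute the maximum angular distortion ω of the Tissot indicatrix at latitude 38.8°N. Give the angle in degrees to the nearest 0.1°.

14.2°

In the plate carrée (x = Rλ, y = Rφ), meridians are true-scale (h = 1) and parallels are stretched by k = sec φ.
At 38.8°: h = 1.000, k = 1.283; principal scales a = 1.283, b = 1.000.
sin(ω/2) = (a − b)/(a + b) = 0.2831/2.283 = 0.1240, so ω = 2 arcsin(0.1240) ≈ 14.2°.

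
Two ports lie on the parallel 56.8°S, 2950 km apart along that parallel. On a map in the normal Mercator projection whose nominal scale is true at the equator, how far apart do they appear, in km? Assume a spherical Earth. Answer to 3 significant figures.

5390 km

Mercator is conformal, so the point scale is isotropic: h = k = sec φ = 1/cos φ.
Along the parallel, k = sec 56.8° = 1/0.5476 = 1.826.
Map distance = 2950 × 1.826 ≈ 5390 km.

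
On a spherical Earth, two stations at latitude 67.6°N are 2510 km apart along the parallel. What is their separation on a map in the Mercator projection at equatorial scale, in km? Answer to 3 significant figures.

The Mercator projection is conformal; its linear scale factor is the same in every direction and equals sec φ = 1/cos φ.
Along the parallel, k = sec 67.6° = 1/0.3811 = 2.624.
Map distance = 2510 × 2.624 ≈ 6590 km.

6590 km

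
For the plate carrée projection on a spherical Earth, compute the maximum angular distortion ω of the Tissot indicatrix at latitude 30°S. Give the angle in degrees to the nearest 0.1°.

Plate carrée maps x = Rλ, y = Rφ. The meridian scale is h = 1 and the parallel scale is k = 1/cos φ = sec φ.
At 30°: h = 1.000, k = 1.155; principal scales a = 1.155, b = 1.000.
sin(ω/2) = (a − b)/(a + b) = 0.1547/2.155 = 0.07180, so ω = 2 arcsin(0.07180) ≈ 8.2°.

8.2°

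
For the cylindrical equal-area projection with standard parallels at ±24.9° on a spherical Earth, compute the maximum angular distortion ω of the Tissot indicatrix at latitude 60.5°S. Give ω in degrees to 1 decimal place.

66.0°

A cylindrical equal-area projection with standard parallel φ₀ has meridian scale h = cos φ / cos φ₀ and parallel scale k = cos φ₀ / cos φ (so areas are preserved, h·k = 1).
At 60.5°: h = 0.5429, k = 1.842; principal scales a = 1.842, b = 0.5429.
sin(ω/2) = (a − b)/(a + b) = 1.299/2.385 = 0.5447, so ω = 2 arcsin(0.5447) ≈ 66.0°.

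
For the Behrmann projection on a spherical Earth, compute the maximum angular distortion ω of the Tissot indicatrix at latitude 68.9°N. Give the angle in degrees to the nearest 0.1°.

Behrmann is a cylindrical equal-area projection with standard parallels at ±30°. Cylindrical equal-area (φ₀ = 30°): h = cos φ / cos 30° along meridians, k = cos 30° / cos φ along parallels; h·k = 1.
At 68.9°: h = 0.4157, k = 2.406; principal scales a = 2.406, b = 0.4157.
sin(ω/2) = (a − b)/(a + b) = 1.990/2.821 = 0.7053, so ω = 2 arcsin(0.7053) ≈ 89.7°.

89.7°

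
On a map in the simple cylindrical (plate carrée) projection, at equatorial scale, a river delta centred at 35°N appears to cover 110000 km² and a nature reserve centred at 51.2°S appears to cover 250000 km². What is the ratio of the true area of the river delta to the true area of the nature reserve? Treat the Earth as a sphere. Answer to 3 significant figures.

Plate carrée has h = 1 and k = sec φ, giving areal scale sec φ; true area = (apparent area) · cos φ.
True area of river delta: 110000 × cos(35°) = 110000 × 0.8192 = 90110 km².
True area of nature reserve: 250000 × cos(51.2°) = 250000 × 0.6266 = 156700 km².
Ratio = 90110 / 156700 ≈ 0.575.

0.575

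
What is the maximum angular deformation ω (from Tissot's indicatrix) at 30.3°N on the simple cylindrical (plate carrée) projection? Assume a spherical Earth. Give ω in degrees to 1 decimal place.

8.4°

Plate carrée maps x = Rλ, y = Rφ. The meridian scale is h = 1 and the parallel scale is k = 1/cos φ = sec φ.
At 30.3°: h = 1.000, k = 1.158; principal scales a = 1.158, b = 1.000.
sin(ω/2) = (a − b)/(a + b) = 0.1582/2.158 = 0.07331, so ω = 2 arcsin(0.07331) ≈ 8.4°.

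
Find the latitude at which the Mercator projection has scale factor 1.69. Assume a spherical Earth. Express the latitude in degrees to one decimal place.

53.7°

Mercator scale is k = sec φ = 1/cos φ.
1/cos φ = 1.69  ⇒  cos φ = 0.5917  ⇒  φ = arccos(0.5917) ≈ 53.7°.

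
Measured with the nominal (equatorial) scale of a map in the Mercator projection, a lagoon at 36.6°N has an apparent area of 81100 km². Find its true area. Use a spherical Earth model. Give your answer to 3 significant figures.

52300 km²

The Mercator projection is conformal; its linear scale factor is the same in every direction and equals sec φ = 1/cos φ.
Areal scale = k² = sec²φ = 1/cos²(36.6°) = 1/0.8028² = 1.552.
True area = apparent / (areal scale) = 81100 / 1.552 ≈ 52300 km².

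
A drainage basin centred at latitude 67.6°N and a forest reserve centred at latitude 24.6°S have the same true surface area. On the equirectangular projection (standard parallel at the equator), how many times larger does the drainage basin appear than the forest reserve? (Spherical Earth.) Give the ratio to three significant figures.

2.39

For the equirectangular projection with φ₀ = 0 (plate carrée), h = 1 along meridians and k = sec φ along parallels.
Areal scale at 67.6°: h·k = 1.000 × 2.624 = 2.624.
Areal scale at 24.6°: h·k = 1.000 × 1.100 = 1.100.
Ratio = 2.624/1.100 ≈ 2.39.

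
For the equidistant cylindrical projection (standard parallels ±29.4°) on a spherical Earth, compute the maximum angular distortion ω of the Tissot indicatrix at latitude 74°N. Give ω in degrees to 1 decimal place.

62.6°

With standard parallel φ₀ = 29.4°, the equirectangular projection gives x = Rλ cos φ₀, y = Rφ, so h = 1 and k = cos 29.4° / cos φ.
At 74°: h = 1.000, k = 3.161; principal scales a = 3.161, b = 1.000.
sin(ω/2) = (a − b)/(a + b) = 2.161/4.161 = 0.5193, so ω = 2 arcsin(0.5193) ≈ 62.6°.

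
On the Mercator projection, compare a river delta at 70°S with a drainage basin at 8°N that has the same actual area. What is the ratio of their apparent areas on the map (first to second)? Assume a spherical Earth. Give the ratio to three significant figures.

Mercator is conformal with k = sec φ, so areal scale = k² = sec²φ.
At 70°: sec²(70°) = 1/0.3420² = 8.549.
At 8°: sec²(8°) = 1/0.9903² = 1.020.
Ratio = 8.549/1.020 = cos²(8°)/cos²(70°) ≈ 8.38.

8.38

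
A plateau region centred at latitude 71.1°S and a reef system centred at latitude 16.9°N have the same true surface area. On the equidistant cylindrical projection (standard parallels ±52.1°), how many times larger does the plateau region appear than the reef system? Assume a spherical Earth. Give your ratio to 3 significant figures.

The equidistant cylindrical projection with φ₀ = 52.1° has h = 1 (meridians true) and k = cos φ₀ / cos φ along parallels.
Areal scale at 71.1°: h·k = 1.000 × 1.896 = 1.896.
Areal scale at 16.9°: h·k = 1.000 × 0.6420 = 0.6420.
Ratio = 1.896/0.6420 ≈ 2.95.

2.95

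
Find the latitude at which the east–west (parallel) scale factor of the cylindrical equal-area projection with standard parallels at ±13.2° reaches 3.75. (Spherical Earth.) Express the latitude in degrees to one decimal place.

75.0°

For cylindrical equal-area with standard parallel φ₀, h = cos φ / cos φ₀ and k = cos φ₀ / cos φ, so h·k = 1.
k = cos φ₀ / cos φ = 3.75  ⇒  cos φ = cos 13.2° / 3.75 = 0.2596.
φ = arccos(0.2596) ≈ 75.0°.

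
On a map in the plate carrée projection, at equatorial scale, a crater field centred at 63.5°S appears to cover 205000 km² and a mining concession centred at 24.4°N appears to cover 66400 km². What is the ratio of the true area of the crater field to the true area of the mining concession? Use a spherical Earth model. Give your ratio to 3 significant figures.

On the plate carrée, areal scale = h·k = 1 × sec φ, so true area = apparent × cos φ.
True area of crater field: 205000 × cos(63.5°) = 205000 × 0.4462 = 91470 km².
True area of mining concession: 66400 × cos(24.4°) = 66400 × 0.9107 = 60470 km².
Ratio = 91470 / 60470 ≈ 1.51.

1.51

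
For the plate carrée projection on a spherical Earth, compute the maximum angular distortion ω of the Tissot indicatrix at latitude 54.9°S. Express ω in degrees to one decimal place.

In the plate carrée (x = Rλ, y = Rφ), meridians are true-scale (h = 1) and parallels are stretched by k = sec φ.
At 54.9°: h = 1.000, k = 1.739; principal scales a = 1.739, b = 1.000.
sin(ω/2) = (a − b)/(a + b) = 0.7391/2.739 = 0.2698, so ω = 2 arcsin(0.2698) ≈ 31.3°.

31.3°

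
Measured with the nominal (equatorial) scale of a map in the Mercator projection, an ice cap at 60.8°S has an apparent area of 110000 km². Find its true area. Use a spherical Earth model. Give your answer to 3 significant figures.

26200 km²

For Mercator, h = k = sec φ (a conformal cylindrical projection has a single point scale, 1/cos φ).
Areal scale = k² = sec²φ = 1/cos²(60.8°) = 1/0.4879² = 4.202.
True area = apparent / (areal scale) = 110000 / 4.202 ≈ 26200 km².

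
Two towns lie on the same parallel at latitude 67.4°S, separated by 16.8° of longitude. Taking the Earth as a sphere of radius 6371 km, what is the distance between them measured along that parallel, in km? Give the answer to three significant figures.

718 km

Arc length along a parallel = R cos φ · Δλ (with Δλ in radians).
= 6371 × cos 67.4° × (16.8° × π/180) = 6371 × 0.3843 × 0.2932 ≈ 718 km.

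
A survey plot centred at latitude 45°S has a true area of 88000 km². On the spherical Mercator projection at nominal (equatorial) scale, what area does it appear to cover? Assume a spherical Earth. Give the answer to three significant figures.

176000 km²

For Mercator, h = k = sec φ (a conformal cylindrical projection has a single point scale, 1/cos φ).
Areal scale = k² = sec²φ = 1/cos²(45°) = 1/0.7071² = 2.000.
Apparent area = 88000 × 2.000 ≈ 176000 km².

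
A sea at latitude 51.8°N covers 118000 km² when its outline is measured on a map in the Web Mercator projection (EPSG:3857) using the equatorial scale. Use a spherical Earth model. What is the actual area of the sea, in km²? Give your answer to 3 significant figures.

The Mercator projection is conformal; its linear scale factor is the same in every direction and equals sec φ = 1/cos φ.
Areal scale = k² = sec²φ = 1/cos²(51.8°) = 1/0.6184² = 2.615.
True area = apparent / (areal scale) = 118000 / 2.615 ≈ 45100 km².

45100 km²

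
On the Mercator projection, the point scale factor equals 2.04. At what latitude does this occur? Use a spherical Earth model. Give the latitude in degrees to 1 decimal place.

60.6°

Mercator scale is k = sec φ = 1/cos φ.
1/cos φ = 2.04  ⇒  cos φ = 0.4902  ⇒  φ = arccos(0.4902) ≈ 60.6°.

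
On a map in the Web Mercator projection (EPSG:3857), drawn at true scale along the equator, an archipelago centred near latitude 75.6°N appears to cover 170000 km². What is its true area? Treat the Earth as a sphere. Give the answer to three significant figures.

For Mercator, h = k = sec φ (a conformal cylindrical projection has a single point scale, 1/cos φ).
Areal scale = k² = sec²φ = 1/cos²(75.6°) = 1/0.2487² = 16.17.
True area = apparent / (areal scale) = 170000 / 16.17 ≈ 10500 km².

10500 km²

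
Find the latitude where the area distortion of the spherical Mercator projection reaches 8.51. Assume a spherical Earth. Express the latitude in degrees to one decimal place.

70.0°

Mercator areal scale is sec²φ.
sec²φ = 8.51  ⇒  cos²φ = 0.1175  ⇒  cos φ = 0.3428.
φ = arccos(0.3428) ≈ 70.0°.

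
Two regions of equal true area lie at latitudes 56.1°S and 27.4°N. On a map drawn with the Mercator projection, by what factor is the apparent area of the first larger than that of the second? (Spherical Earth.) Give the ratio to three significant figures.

Mercator is conformal with k = sec φ, so areal scale = k² = sec²φ.
At 56.1°: sec²(56.1°) = 1/0.5577² = 3.215.
At 27.4°: sec²(27.4°) = 1/0.8878² = 1.269.
Ratio = 3.215/1.269 = cos²(27.4°)/cos²(56.1°) ≈ 2.53.

2.53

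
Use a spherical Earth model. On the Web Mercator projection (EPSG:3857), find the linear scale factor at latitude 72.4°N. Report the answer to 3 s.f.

3.31

The Mercator projection is conformal; its linear scale factor is the same in every direction and equals sec φ = 1/cos φ.
k = 1/cos 72.4° = 1/0.3024 = 3.307.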